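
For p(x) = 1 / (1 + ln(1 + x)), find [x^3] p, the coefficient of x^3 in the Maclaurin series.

Use the geometric series for the reciprocal, then substitute.
[x^0] = 1;  [x^1] = -1;  [x^2] = 3/2;  [x^3] = -7/3.

-7/3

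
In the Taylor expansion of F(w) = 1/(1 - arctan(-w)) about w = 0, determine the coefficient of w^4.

Let u equal the inner series; expand the outer function in u and truncate.
F(0) = 1
F′(0) = -1
F′′(0) = 2
F′′′(0) = -4
F^(4)(0) = 8
So c_4 = F^(4)(0)/4! = 1/3.

1/3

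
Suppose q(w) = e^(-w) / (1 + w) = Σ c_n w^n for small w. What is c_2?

5/2

Expand each factor separately, then convolve coefficients.
q(0) = 1
q′(0) = -2
q′′(0) = 5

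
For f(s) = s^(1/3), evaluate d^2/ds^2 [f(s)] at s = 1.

-2/9

From the series, [(s - 1)^2] f = -1/9; multiply by 2! = 2 to get -2/9.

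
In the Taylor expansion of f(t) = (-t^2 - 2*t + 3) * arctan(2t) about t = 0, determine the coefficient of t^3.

Shift and add copies of the series according to the polynomial's terms.
[t^0] = 0;  [t^1] = 6;  [t^2] = -4;  [t^3] = -10.
So c_3 = f′′′(0)/3! = -10.

-10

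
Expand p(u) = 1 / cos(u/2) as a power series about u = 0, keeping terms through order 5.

Write the quotient as an unknown series and match coefficients against numerator = denominator · series.
[u^0] = 1;  [u^1] = 0;  [u^2] = 1/8;  [u^3] = 0;  [u^4] = 5/384;  [u^5] = 0.

5*u^4/384 + u^2/8 + 1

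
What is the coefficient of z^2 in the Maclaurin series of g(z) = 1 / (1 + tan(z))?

Write 1/(1+u) = 1 - u + u^2 - u^3 + ... and substitute the series for u.
[z^0] = 1;  [z^1] = -1;  [z^2] = 1.

1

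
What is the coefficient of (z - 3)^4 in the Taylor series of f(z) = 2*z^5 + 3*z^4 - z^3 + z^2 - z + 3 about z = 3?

f(3) = 711
f′(3) = 1112
f′′(3) = 1388
f′′′(3) = 1290
f^(4)(3) = 792
So c_4 = f^(4)(3)/4! = 33.

33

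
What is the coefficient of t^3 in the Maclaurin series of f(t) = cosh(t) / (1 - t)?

3/2

Write out both Maclaurin series and multiply, keeping only the needed powers.
f(0) = 1
f′(0) = 1
f′′(0) = 3
f′′′(0) = 9
So c_3 = f′′′(0)/3! = 3/2.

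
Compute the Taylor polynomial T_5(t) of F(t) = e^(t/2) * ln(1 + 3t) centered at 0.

Expand each factor separately, then convolve coefficients.
F(0) = 0
F′(0) = 3
F′′(0) = -6
F′′′(0) = 171/4
F^(4)(0) = -390
F^(5)(0) = 75867/16

25289*t^5/640 - 65*t^4/4 + 57*t^3/8 - 3*t^2 + 3*t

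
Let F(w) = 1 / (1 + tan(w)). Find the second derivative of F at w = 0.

Use the geometric series for the reciprocal, then substitute.
From the series, [w^2] F = 1; multiply by 2! = 2 to get 2.

2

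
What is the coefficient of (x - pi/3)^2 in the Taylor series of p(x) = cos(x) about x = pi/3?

[(x - pi/3)^0] = 1/2;  [(x - pi/3)^1] = -sqrt(3)/2;  [(x - pi/3)^2] = -1/4.
So c_2 = p′′(pi/3)/2! = -1/4.

-1/4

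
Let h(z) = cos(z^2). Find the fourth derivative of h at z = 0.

The coefficient of z^4 in the expansion is -1/2, so h^(4)(0) = 4! * (-1/2) = -12.

-12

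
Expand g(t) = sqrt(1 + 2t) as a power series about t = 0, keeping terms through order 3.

t^3/2 - t^2/2 + t + 1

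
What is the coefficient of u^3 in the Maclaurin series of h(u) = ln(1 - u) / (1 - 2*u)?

-16/3

Expand 1/(denominator) as a geometric series and multiply by the numerator's series.
[u^0] = 0;  [u^1] = -1;  [u^2] = -5/2;  [u^3] = -16/3.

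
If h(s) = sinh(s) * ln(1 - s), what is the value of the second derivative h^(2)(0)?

Multiply the two series term by term and collect like powers.
The coefficient of s^2 in the expansion is -1, so h′′(0) = 2! * (-1) = -2.

-2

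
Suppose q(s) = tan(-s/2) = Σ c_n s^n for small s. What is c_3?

-1/24

Use the known series and substitute for the argument.
q(0) = 0
q′(0) = -1/2
q′′(0) = 0
q′′′(0) = -1/4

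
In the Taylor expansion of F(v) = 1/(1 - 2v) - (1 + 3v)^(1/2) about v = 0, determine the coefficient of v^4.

2453/128

Combine the two series term by term.
F(0) = 0
F′(0) = 1/2
F′′(0) = 41/4
F′′′(0) = 303/8
F^(4)(0) = 7359/16
So c_4 = F^(4)(0)/4! = 2453/128.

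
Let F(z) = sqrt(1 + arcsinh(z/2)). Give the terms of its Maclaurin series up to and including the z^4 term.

Let u equal the inner series; expand the outer function in u and truncate.
[z^0] = 1;  [z^1] = 1/4;  [z^2] = -1/32;  [z^3] = -1/384;  [z^4] = 1/6144.

z^4/6144 - z^3/384 - z^2/32 + z/4 + 1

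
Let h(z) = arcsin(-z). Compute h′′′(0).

-1

The coefficient of z^3 in the expansion is -1/6, so h′′′(0) = 3! * (-1/6) = -1.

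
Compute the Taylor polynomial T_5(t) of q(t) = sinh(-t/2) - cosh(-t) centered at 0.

-t^5/3840 - t^4/24 - t^3/48 - t^2/2 - t/2 - 1

Add the two expansions coefficient-wise.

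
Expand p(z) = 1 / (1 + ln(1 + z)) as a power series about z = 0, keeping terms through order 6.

Use the geometric series for the reciprocal, then substitute.
p(0) = 1
p′(0) = -1
p′′(0) = 3
p′′′(0) = -14
p^(4)(0) = 88
p^(5)(0) = -694
p^(6)(0) = 6578

3289*z^6/360 - 347*z^5/60 + 11*z^4/3 - 7*z^3/3 + 3*z^2/2 - z + 1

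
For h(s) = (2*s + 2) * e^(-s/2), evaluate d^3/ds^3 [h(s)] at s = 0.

5/4

Distribute the polynomial across the series and collect like powers.
The coefficient of s^3 in the expansion is 5/24, so h′′′(0) = 3! * (5/24) = 5/4.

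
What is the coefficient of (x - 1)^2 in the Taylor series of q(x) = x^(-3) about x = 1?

6

[(x - 1)^0] = 1;  [(x - 1)^1] = -3;  [(x - 1)^2] = 6.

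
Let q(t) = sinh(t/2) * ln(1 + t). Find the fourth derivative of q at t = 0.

Expand each factor separately, then convolve coefficients.
The coefficient of t^4 in the expansion is 3/16, so q^(4)(0) = 4! * (3/16) = 9/2.

9/2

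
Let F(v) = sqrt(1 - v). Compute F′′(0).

From the series, [v^2] F = -1/8; multiply by 2! = 2 to get -1/4.

-1/4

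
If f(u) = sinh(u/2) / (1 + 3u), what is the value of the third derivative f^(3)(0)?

Take the Cauchy product of the two expansions.
From the series, [u^3] f = 217/48; multiply by 3! = 6 to get 217/8.

217/8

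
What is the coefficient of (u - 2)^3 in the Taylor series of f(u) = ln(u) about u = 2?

Compute the successive derivatives at the expansion point and divide by k!.
f(2) = ln(2)
f′(2) = 1/2
f′′(2) = -1/4
f′′′(2) = 1/4
Dividing each by k! gives the coefficients c_0, ..., c_3.

1/24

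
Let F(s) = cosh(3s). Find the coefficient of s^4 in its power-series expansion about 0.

27/8

[s^0] = 1;  [s^1] = 0;  [s^2] = 9/2;  [s^3] = 0;  [s^4] = 27/8.
So c_4 = F^(4)(0)/4! = 27/8.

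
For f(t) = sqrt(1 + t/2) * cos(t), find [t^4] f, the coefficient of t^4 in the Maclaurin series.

Write out both Maclaurin series and multiply, keeping only the needed powers.
f(0) = 1
f′(0) = 1/4
f′′(0) = -17/16
f′′′(0) = -45/64
f^(4)(0) = 337/256
So c_4 = f^(4)(0)/4! = 337/6144.

337/6144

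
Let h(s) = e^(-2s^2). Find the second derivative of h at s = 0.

The coefficient of s^2 in the expansion is -2, so h′′(0) = 2! * (-2) = -4.

-4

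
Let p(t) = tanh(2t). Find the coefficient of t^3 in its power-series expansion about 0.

-8/3

p(0) = 0
p′(0) = 2
p′′(0) = 0
p′′′(0) = -16
Then c_k = p^(k)(0)/k! gives each Taylor coefficient.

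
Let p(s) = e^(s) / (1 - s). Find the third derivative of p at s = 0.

Use 1/(1 - r) = Σ r^k on the denominator, then take the Cauchy product.
From the series, [s^3] p = 8/3; multiply by 3! = 6 to get 16.

16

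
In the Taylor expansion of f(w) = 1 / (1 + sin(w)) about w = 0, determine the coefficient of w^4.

Write 1/(1+u) = 1 - u + u^2 - u^3 + ... and substitute the series for u.
f(0) = 1
f′(0) = -1
f′′(0) = 2
f′′′(0) = -5
f^(4)(0) = 16

2/3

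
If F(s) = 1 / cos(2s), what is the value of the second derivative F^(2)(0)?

Invert the denominator's series and multiply.
From the series, [s^2] F = 2; multiply by 2! = 2 to get 4.

4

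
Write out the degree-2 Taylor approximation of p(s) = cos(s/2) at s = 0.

1 - s^2/8

p(0) = 1
p′(0) = 0
p′′(0) = -1/4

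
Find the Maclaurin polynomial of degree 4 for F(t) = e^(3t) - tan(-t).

27*t^4/8 + 29*t^3/6 + 9*t^2/2 + 4*t + 1

Add the two expansions coefficient-wise.
F(0) = 1
F′(0) = 4
F′′(0) = 9
F′′′(0) = 29
F^(4)(0) = 81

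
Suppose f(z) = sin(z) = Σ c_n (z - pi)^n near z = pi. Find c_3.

1/6

[(z - pi)^0] = 0;  [(z - pi)^1] = -1;  [(z - pi)^2] = 0;  [(z - pi)^3] = 1/6.
So c_3 = f′′′(pi)/3! = 1/6.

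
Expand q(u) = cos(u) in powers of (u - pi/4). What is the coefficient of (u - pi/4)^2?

-sqrt(2)/4

[(u - pi/4)^0] = sqrt(2)/2;  [(u - pi/4)^1] = -sqrt(2)/2;  [(u - pi/4)^2] = -sqrt(2)/4.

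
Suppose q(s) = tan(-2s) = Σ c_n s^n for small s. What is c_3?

q(0) = 0
q′(0) = -2
q′′(0) = 0
q′′′(0) = -16
So c_3 = q′′′(0)/3! = -8/3.

-8/3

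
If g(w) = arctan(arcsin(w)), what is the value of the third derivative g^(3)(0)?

Substitute the inner expansion into the outer series and collect powers.
From the series, [w^3] g = -1/6; multiply by 3! = 6 to get -1.

-1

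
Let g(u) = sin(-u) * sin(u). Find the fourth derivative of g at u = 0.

Take the Cauchy product of the two expansions.
The coefficient of u^4 in the expansion is 1/3, so g^(4)(0) = 4! * (1/3) = 8.

8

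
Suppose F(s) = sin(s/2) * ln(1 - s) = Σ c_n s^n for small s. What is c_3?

-1/4

Expand each factor separately, then convolve coefficients.
F(0) = 0
F′(0) = 0
F′′(0) = -1
F′′′(0) = -3/2
So c_3 = F′′′(0)/3! = -1/4.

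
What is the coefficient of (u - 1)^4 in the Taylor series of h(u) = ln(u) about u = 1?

h(1) = 0
h′(1) = 1
h′′(1) = -1
h′′′(1) = 2
h^(4)(1) = -6

-1/4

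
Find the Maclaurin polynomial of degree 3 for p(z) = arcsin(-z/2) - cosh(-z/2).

-z^3/48 - z^2/8 - z/2 - 1

Add the two expansions coefficient-wise.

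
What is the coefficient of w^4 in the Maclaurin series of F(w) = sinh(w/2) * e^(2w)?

17/24

Expand each factor separately, then convolve coefficients.
F(0) = 0
F′(0) = 1/2
F′′(0) = 2
F′′′(0) = 49/8
F^(4)(0) = 17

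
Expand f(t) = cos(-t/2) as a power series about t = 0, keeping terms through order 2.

Apply the Taylor formula c_k = f^(k)(a)/k!.

1 - t^2/8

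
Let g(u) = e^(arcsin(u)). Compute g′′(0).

1

Substitute the inner expansion into the outer series and collect powers.
The coefficient of u^2 in the expansion is 1/2, so g′′(0) = 2! * (1/2) = 1.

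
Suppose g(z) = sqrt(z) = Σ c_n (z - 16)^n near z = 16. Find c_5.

[(z - 16)^0] = 4;  [(z - 16)^1] = 1/8;  [(z - 16)^2] = -1/512;  [(z - 16)^3] = 1/16384;  [(z - 16)^4] = -5/2097152;  [(z - 16)^5] = 7/67108864.
So c_5 = g^(5)(16)/5! = 7/67108864.

7/67108864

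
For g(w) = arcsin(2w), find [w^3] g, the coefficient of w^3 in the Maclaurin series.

4/3

Apply the Taylor formula c_k = f^(k)(a)/k!.
g(0) = 0
g′(0) = 2
g′′(0) = 0
g′′′(0) = 8
So c_3 = g′′′(0)/3! = 4/3.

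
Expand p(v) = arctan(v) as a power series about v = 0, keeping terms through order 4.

-v^3/3 + v

p(0) = 0
p′(0) = 1
p′′(0) = 0
p′′′(0) = -2
p^(4)(0) = 0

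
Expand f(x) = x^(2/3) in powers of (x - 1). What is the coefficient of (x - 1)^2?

-1/9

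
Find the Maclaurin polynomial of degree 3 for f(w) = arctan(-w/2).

w^3/24 - w/2

Apply the Taylor formula c_k = f^(k)(a)/k!.
[w^0] = 0;  [w^1] = -1/2;  [w^2] = 0;  [w^3] = 1/24.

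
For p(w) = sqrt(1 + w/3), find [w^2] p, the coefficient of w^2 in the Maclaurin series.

Use the known series and substitute for the argument.
[w^0] = 1;  [w^1] = 1/6;  [w^2] = -1/72.
So c_2 = p′′(0)/2! = -1/72.

-1/72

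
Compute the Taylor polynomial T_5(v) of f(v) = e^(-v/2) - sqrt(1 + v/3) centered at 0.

-29*v^5/77760 + v^4/324 - 5*v^3/216 + 5*v^2/36 - 2*v/3

Add the two expansions coefficient-wise.
f(0) = 0
f′(0) = -2/3
f′′(0) = 5/18
f′′′(0) = -5/36
f^(4)(0) = 2/27
f^(5)(0) = -29/648
Then c_k = f^(k)(0)/k! gives each Taylor coefficient.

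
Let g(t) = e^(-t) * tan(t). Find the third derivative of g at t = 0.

5

Write out both Maclaurin series and multiply, keeping only the needed powers.
From the series, [t^3] g = 5/6; multiply by 3! = 6 to get 5.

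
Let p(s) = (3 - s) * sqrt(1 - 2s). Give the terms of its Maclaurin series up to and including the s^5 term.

-2*s^5 - 11*s^4/8 - s^3 - s^2/2 - 4*s + 3

Multiply each power in the prefactor through the base expansion.
p(0) = 3
p′(0) = -4
p′′(0) = -1
p′′′(0) = -6
p^(4)(0) = -33
p^(5)(0) = -240
Dividing each by k! gives the coefficients c_0, ..., c_5.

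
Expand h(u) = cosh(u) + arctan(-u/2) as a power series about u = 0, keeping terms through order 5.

Add the two expansions coefficient-wise.

-u^5/160 + u^4/24 + u^3/24 + u^2/2 - u/2 + 1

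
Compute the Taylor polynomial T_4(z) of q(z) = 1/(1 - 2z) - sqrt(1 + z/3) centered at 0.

Combine the two series term by term.
q(0) = 0
q′(0) = 11/6
q′′(0) = 289/36
q′′′(0) = 3455/72
q^(4)(0) = 165893/432

165893*z^4/10368 + 3455*z^3/432 + 289*z^2/72 + 11*z/6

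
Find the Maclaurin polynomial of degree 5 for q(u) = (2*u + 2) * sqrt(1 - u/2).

-27*u^5/4096 - 21*u^4/1024 - 5*u^3/64 - 9*u^2/16 + 3*u/2 + 2

Shift and add copies of the series according to the polynomial's terms.
[u^0] = 2;  [u^1] = 3/2;  [u^2] = -9/16;  [u^3] = -5/64;  [u^4] = -21/1024;  [u^5] = -27/4096.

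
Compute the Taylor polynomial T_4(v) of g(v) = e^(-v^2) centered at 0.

[v^0] = 1;  [v^1] = 0;  [v^2] = -1;  [v^3] = 0;  [v^4] = 1/2.

v^4/2 - v^2 + 1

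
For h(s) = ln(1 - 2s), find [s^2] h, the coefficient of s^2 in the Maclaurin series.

-2

[s^0] = 0;  [s^1] = -2;  [s^2] = -2.
So c_2 = h′′(0)/2! = -2.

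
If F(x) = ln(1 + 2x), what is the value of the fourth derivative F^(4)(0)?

From the series, [x^4] F = -4; multiply by 4! = 24 to get -96.

-96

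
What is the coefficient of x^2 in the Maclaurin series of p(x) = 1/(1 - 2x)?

4

Compute the successive derivatives at the expansion point and divide by k!.
p(0) = 1
p′(0) = 2
p′′(0) = 8
Dividing each by k! gives the coefficients c_0, ..., c_2.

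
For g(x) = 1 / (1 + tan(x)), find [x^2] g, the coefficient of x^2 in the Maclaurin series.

1

Use the geometric series for the reciprocal, then substitute.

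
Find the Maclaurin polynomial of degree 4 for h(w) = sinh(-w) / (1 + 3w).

Expand each factor separately, then convolve coefficients.
h(0) = 0
h′(0) = -1
h′′(0) = 6
h′′′(0) = -55
h^(4)(0) = 660
Dividing each by k! gives the coefficients c_0, ..., c_4.

55*w^4/2 - 55*w^3/6 + 3*w^2 - w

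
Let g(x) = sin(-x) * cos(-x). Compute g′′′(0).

4

Multiply the two series term by term and collect like powers.
From the series, [x^3] g = 2/3; multiply by 3! = 6 to get 4.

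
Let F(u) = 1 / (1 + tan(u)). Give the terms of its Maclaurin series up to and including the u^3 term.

-4*u^3/3 + u^2 - u + 1

Write 1/(1+u) = 1 - u + u^2 - u^3 + ... and substitute the series for u.
F(0) = 1
F′(0) = -1
F′′(0) = 2
F′′′(0) = -8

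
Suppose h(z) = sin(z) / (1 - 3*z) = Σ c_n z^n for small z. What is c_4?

Use 1/(1 - r) = Σ r^k on the denominator, then take the Cauchy product.
h(0) = 0
h′(0) = 1
h′′(0) = 6
h′′′(0) = 53
h^(4)(0) = 636
So c_4 = h^(4)(0)/4! = 53/2.

53/2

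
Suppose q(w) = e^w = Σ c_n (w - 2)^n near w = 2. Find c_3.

e^(2)/6

[(w - 2)^0] = e^(2);  [(w - 2)^1] = e^(2);  [(w - 2)^2] = e^(2)/2;  [(w - 2)^3] = e^(2)/6.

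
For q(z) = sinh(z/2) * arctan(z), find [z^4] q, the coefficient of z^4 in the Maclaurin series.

Write out both Maclaurin series and multiply, keeping only the needed powers.
q(0) = 0
q′(0) = 0
q′′(0) = 1
q′′′(0) = 0
q^(4)(0) = -7/2
Then c_k = q^(k)(0)/k! gives each Taylor coefficient.

-7/48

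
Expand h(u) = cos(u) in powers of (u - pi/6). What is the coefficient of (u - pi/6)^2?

h(pi/6) = sqrt(3)/2
h′(pi/6) = -1/2
h′′(pi/6) = -sqrt(3)/2

-sqrt(3)/4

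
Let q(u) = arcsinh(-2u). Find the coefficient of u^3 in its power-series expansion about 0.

4/3

Use the known series and substitute for the argument.
q(0) = 0
q′(0) = -2
q′′(0) = 0
q′′′(0) = 8
So c_3 = q′′′(0)/3! = 4/3.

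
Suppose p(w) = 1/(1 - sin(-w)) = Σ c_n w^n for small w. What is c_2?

1

Let u equal the inner series; expand the outer function in u and truncate.
[w^0] = 1;  [w^1] = -1;  [w^2] = 1.
So c_2 = p′′(0)/2! = 1.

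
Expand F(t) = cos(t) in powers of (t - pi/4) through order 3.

sqrt(2)*(t - pi/4)^3/12 - sqrt(2)*(t - pi/4)^2/4 - sqrt(2)*(t - pi/4)/2 + sqrt(2)/2

Compute the successive derivatives at the expansion point and divide by k!.
F(pi/4) = sqrt(2)/2
F′(pi/4) = -sqrt(2)/2
F′′(pi/4) = -sqrt(2)/2
F′′′(pi/4) = sqrt(2)/2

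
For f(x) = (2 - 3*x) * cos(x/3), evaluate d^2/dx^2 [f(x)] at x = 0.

-2/9

Shift and add copies of the series according to the polynomial's terms.
From the series, [x^2] f = -1/9; multiply by 2! = 2 to get -2/9.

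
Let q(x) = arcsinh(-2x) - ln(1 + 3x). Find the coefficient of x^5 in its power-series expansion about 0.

Expand each term separately and add.

-51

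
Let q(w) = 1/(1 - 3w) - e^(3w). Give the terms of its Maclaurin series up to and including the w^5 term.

Combine the two series term by term.
q(0) = 0
q′(0) = 0
q′′(0) = 9
q′′′(0) = 135
q^(4)(0) = 1863
q^(5)(0) = 28917
Then c_k = q^(k)(0)/k! gives each Taylor coefficient.

9639*w^5/40 + 621*w^4/8 + 45*w^3/2 + 9*w^2/2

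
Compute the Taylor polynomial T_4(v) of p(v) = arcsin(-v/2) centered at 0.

-v^3/48 - v/2

Differentiate repeatedly and evaluate at the center.
p(0) = 0
p′(0) = -1/2
p′′(0) = 0
p′′′(0) = -1/8
p^(4)(0) = 0
The Taylor polynomial is Σ p^(k)(0)/k! · v^k.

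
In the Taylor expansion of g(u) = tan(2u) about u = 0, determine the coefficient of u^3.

[u^0] = 0;  [u^1] = 2;  [u^2] = 0;  [u^3] = 8/3.

8/3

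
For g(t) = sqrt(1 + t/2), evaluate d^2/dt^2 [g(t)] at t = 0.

-1/16

Apply the Taylor formula c_k = f^(k)(a)/k!.
From the series, [t^2] g = -1/32; multiply by 2! = 2 to get -1/16.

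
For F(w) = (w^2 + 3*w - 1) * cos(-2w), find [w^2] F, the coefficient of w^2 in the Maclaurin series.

3

Multiply each power in the prefactor through the base expansion.
F(0) = -1
F′(0) = 3
F′′(0) = 6
So c_2 = F′′(0)/2! = 3.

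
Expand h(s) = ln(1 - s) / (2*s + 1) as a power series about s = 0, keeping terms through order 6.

Expand 1/(denominator) as a geometric series and multiply by the numerator's series.
[s^0] = 0;  [s^1] = -1;  [s^2] = 3/2;  [s^3] = -10/3;  [s^4] = 77/12;  [s^5] = -391/30;  [s^6] = 259/10.

259*s^6/10 - 391*s^5/30 + 77*s^4/12 - 10*s^3/3 + 3*s^2/2 - s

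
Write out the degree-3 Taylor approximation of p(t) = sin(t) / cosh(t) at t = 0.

-2*t^3/3 + t

Write the quotient as an unknown series and match coefficients against numerator = denominator · series.
[t^0] = 0;  [t^1] = 1;  [t^2] = 0;  [t^3] = -2/3.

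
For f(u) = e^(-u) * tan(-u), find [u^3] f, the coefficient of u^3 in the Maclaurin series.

Write out both Maclaurin series and multiply, keeping only the needed powers.
[u^0] = 0;  [u^1] = -1;  [u^2] = 1;  [u^3] = -5/6.

-5/6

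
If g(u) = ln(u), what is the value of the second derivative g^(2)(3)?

The coefficient of (u - 3)^2 in the expansion is -1/18, so g′′(3) = 2! * (-1/18) = -1/9.

-1/9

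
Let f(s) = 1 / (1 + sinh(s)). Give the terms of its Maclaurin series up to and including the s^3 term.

Write 1/(1+u) = 1 - u + u^2 - u^3 + ... and substitute the series for u.
[s^0] = 1;  [s^1] = -1;  [s^2] = 1;  [s^3] = -7/6.

-7*s^3/6 + s^2 - s + 1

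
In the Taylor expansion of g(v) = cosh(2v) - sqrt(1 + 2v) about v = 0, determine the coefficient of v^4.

31/24

Combine the two series term by term.
g(0) = 0
g′(0) = -1
g′′(0) = 5
g′′′(0) = -3
g^(4)(0) = 31
So c_4 = g^(4)(0)/4! = 31/24.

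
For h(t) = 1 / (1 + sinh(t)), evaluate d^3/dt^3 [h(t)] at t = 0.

-7

Expand as Σ (-1)^k u^k with u equal to the inner function's series.
The coefficient of t^3 in the expansion is -7/6, so h′′′(0) = 3! * (-7/6) = -7.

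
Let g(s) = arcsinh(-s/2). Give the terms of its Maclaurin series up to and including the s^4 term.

Differentiate repeatedly and evaluate at the center.
[s^0] = 0;  [s^1] = -1/2;  [s^2] = 0;  [s^3] = 1/48;  [s^4] = 0.

s^3/48 - s/2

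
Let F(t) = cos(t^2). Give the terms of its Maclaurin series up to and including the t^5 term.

Use the known series and substitute for the argument.
F(0) = 1
F′(0) = 0
F′′(0) = 0
F′′′(0) = 0
F^(4)(0) = -12
F^(5)(0) = 0

1 - t^4/2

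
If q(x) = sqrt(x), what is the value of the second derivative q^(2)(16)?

-1/256

Apply the Taylor formula c_k = f^(k)(a)/k!.
The coefficient of (x - 16)^2 in the expansion is -1/512, so q′′(16) = 2! * (-1/512) = -1/256.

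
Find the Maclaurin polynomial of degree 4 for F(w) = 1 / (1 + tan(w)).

5*w^4/3 - 4*w^3/3 + w^2 - w + 1

Expand as Σ (-1)^k u^k with u equal to the inner function's series.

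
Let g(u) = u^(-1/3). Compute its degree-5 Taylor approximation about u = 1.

-91*(u - 1)^5/729 + 35*(u - 1)^4/243 - 14*(u - 1)^3/81 + 2*(u - 1)^2/9 - (u - 1)/3 + 1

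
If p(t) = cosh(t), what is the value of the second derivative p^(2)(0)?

From the series, [t^2] p = 1/2; multiply by 2! = 2 to get 1.

1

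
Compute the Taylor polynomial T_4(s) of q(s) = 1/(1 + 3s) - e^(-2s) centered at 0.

Add the two expansions coefficient-wise.
[s^0] = 0;  [s^1] = -1;  [s^2] = 7;  [s^3] = -77/3;  [s^4] = 241/3.

241*s^4/3 - 77*s^3/3 + 7*s^2 - s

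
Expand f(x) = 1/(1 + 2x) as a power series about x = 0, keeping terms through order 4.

16*x^4 - 8*x^3 + 4*x^2 - 2*x + 1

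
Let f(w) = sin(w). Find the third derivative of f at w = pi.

From the series, [(w - pi)^3] f = 1/6; multiply by 3! = 6 to get 1.

1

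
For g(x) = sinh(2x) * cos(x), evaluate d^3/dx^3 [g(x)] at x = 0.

2

Take the Cauchy product of the two expansions.
From the series, [x^3] g = 1/3; multiply by 3! = 6 to get 2.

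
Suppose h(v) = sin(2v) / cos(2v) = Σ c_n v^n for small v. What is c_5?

Invert the denominator's series and multiply.
h(0) = 0
h′(0) = 2
h′′(0) = 0
h′′′(0) = 16
h^(4)(0) = 0
h^(5)(0) = 512
So c_5 = h^(5)(0)/5! = 64/15.

64/15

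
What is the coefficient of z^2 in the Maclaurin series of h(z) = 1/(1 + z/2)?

1/4

h(0) = 1
h′(0) = -1/2
h′′(0) = 1/2
So c_2 = h′′(0)/2! = 1/4.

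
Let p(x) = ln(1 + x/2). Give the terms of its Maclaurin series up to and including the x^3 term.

x^3/24 - x^2/8 + x/2

p(0) = 0
p′(0) = 1/2
p′′(0) = -1/4
p′′′(0) = 1/4
The Taylor polynomial is Σ p^(k)(0)/k! · x^k.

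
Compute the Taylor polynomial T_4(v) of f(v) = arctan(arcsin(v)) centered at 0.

Let u equal the inner series; expand the outer function in u and truncate.

-v^3/6 + v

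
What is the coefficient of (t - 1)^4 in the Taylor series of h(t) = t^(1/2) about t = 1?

-5/128

[(t - 1)^0] = 1;  [(t - 1)^1] = 1/2;  [(t - 1)^2] = -1/8;  [(t - 1)^3] = 1/16;  [(t - 1)^4] = -5/128.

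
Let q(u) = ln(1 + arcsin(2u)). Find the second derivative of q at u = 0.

-4

Compose series: expand the inner function first, then feed it into the outer expansion.
The coefficient of u^2 in the expansion is -2, so q′′(0) = 2! * (-2) = -4.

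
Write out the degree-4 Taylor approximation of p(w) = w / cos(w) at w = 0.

Write the quotient as an unknown series and match coefficients against numerator = denominator · series.
p(0) = 0
p′(0) = 1
p′′(0) = 0
p′′′(0) = 3
p^(4)(0) = 0

w^3/2 + w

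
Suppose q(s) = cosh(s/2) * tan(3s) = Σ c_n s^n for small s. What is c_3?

Expand each factor separately, then convolve coefficients.
[s^0] = 0;  [s^1] = 3;  [s^2] = 0;  [s^3] = 75/8.

75/8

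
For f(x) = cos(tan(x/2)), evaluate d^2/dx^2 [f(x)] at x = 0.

-1/4

Plug the Maclaurin series of the inner function into that of the outer and collect terms.
The coefficient of x^2 in the expansion is -1/8, so f′′(0) = 2! * (-1/8) = -1/4.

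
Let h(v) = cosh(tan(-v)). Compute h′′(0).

1

Compose series: expand the inner function first, then feed it into the outer expansion.
From the series, [v^2] h = 1/2; multiply by 2! = 2 to get 1.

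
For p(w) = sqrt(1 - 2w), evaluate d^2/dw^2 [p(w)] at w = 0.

Compute the successive derivatives at the expansion point and divide by k!.
The coefficient of w^2 in the expansion is -1/2, so p′′(0) = 2! * (-1/2) = -1.

-1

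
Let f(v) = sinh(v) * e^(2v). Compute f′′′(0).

13

Take the Cauchy product of the two expansions.
From the series, [v^3] f = 13/6; multiply by 3! = 6 to get 13.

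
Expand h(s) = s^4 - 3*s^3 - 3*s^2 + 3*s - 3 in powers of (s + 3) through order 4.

(s + 3)^4 - 15*(s + 3)^3 + 78*(s + 3)^2 - 168*(s + 3) + 123

h(-3) = 123
h′(-3) = -168
h′′(-3) = 156
h′′′(-3) = -90
h^(4)(-3) = 24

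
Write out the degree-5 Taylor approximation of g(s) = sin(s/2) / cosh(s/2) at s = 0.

3*s^5/320 - s^3/12 + s/2

Invert the denominator's series and multiply.
g(0) = 0
g′(0) = 1/2
g′′(0) = 0
g′′′(0) = -1/2
g^(4)(0) = 0
g^(5)(0) = 9/8
Then c_k = g^(k)(0)/k! gives each Taylor coefficient.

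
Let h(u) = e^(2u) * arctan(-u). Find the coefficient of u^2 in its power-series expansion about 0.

Expand each factor separately, then convolve coefficients.
[u^0] = 0;  [u^1] = -1;  [u^2] = -2.

-2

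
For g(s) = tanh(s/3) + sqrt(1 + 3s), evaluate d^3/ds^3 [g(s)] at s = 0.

Add the two expansions coefficient-wise.
The coefficient of s^3 in the expansion is 2171/1296, so g′′′(0) = 3! * (2171/1296) = 2171/216.

2171/216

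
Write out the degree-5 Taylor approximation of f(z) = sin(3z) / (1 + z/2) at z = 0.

87*z^5/80 + 15*z^4/8 - 15*z^3/4 - 3*z^2/2 + 3*z

Write out both Maclaurin series and multiply, keeping only the needed powers.
[z^0] = 0;  [z^1] = 3;  [z^2] = -3/2;  [z^3] = -15/4;  [z^4] = 15/8;  [z^5] = 87/80.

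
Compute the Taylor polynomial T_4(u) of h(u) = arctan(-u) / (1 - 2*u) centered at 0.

Multiply the numerator's expansion by the denominator's geometric series.
h(0) = 0
h′(0) = -1
h′′(0) = -4
h′′′(0) = -22
h^(4)(0) = -176
Dividing each by k! gives the coefficients c_0, ..., c_4.

-22*u^4/3 - 11*u^3/3 - 2*u^2 - u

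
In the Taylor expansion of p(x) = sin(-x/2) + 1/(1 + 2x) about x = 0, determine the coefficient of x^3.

-383/48

Combine the two series term by term.
p(0) = 1
p′(0) = -5/2
p′′(0) = 8
p′′′(0) = -383/8
The Taylor polynomial is Σ p^(k)(0)/k! · x^k.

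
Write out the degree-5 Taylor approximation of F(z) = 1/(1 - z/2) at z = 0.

z^5/32 + z^4/16 + z^3/8 + z^2/4 + z/2 + 1

F(0) = 1
F′(0) = 1/2
F′′(0) = 1/2
F′′′(0) = 3/4
F^(4)(0) = 3/2
F^(5)(0) = 15/4
The Taylor polynomial is Σ F^(k)(0)/k! · z^k.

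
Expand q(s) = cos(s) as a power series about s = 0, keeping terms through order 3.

1 - s^2/2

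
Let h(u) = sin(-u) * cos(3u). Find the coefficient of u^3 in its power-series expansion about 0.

14/3

Write out both Maclaurin series and multiply, keeping only the needed powers.
h(0) = 0
h′(0) = -1
h′′(0) = 0
h′′′(0) = 28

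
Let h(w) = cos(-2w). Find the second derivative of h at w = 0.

-4

From the series, [w^2] h = -2; multiply by 2! = 2 to get -4.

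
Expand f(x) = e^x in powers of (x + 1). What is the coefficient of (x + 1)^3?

f(-1) = e^(-1)
f′(-1) = e^(-1)
f′′(-1) = e^(-1)
f′′′(-1) = e^(-1)

e^(-1)/6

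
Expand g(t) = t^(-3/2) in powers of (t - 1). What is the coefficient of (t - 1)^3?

Differentiate repeatedly and evaluate at the center.
g(1) = 1
g′(1) = -3/2
g′′(1) = 15/4
g′′′(1) = -105/8
So c_3 = g′′′(1)/3! = -35/16.

-35/16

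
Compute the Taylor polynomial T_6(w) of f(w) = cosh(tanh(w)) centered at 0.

Plug the Maclaurin series of the inner function into that of the outer and collect terms.
f(0) = 1
f′(0) = 0
f′′(0) = 1
f′′′(0) = 0
f^(4)(0) = -7
f^(5)(0) = 0
f^(6)(0) = 97

97*w^6/720 - 7*w^4/24 + w^2/2 + 1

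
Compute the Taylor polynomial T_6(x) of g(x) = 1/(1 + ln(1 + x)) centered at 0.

Plug the Maclaurin series of the inner function into that of the outer and collect terms.

3289*x^6/360 - 347*x^5/60 + 11*x^4/3 - 7*x^3/3 + 3*x^2/2 - x + 1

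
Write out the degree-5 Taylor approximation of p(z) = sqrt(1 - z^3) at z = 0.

1 - z^3/2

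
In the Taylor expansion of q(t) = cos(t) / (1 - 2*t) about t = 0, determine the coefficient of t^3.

Expand 1/(denominator) as a geometric series and multiply by the numerator's series.
q(0) = 1
q′(0) = 2
q′′(0) = 7
q′′′(0) = 42

7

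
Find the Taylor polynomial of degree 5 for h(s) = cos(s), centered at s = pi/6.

-(s - pi/6)^5/240 + sqrt(3)*(s - pi/6)^4/48 + (s - pi/6)^3/12 - sqrt(3)*(s - pi/6)^2/4 - (s - pi/6)/2 + sqrt(3)/2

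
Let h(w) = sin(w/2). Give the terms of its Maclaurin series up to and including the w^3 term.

-w^3/48 + w/2

Use the known series and substitute for the argument.
h(0) = 0
h′(0) = 1/2
h′′(0) = 0
h′′′(0) = -1/8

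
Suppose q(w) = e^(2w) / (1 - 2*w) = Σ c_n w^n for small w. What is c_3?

Multiply the numerator's expansion by the denominator's geometric series.
q(0) = 1
q′(0) = 4
q′′(0) = 20
q′′′(0) = 128
Then c_k = q^(k)(0)/k! gives each Taylor coefficient.

64/3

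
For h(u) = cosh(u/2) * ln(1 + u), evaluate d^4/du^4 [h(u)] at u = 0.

Write out both Maclaurin series and multiply, keeping only the needed powers.
The coefficient of u^4 in the expansion is -5/16, so h^(4)(0) = 4! * (-5/16) = -15/2.

-15/2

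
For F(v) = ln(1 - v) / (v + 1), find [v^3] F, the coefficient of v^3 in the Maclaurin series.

-5/6

Multiply the numerator's expansion by the denominator's geometric series.
F(0) = 0
F′(0) = -1
F′′(0) = 1
F′′′(0) = -5
Dividing each by k! gives the coefficients c_0, ..., c_3.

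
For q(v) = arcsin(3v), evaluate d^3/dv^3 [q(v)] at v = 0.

The coefficient of v^3 in the expansion is 9/2, so q′′′(0) = 3! * (9/2) = 27.

27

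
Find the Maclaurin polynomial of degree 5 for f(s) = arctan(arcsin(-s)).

Substitute the inner expansion into the outer series and collect powers.
[s^0] = 0;  [s^1] = -1;  [s^2] = 0;  [s^3] = 1/6;  [s^4] = 0;  [s^5] = -13/120.

-13*s^5/120 + s^3/6 - s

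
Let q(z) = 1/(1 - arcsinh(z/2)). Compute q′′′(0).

5/8

Substitute the inner expansion into the outer series and collect powers.
From the series, [z^3] q = 5/48; multiply by 3! = 6 to get 5/8.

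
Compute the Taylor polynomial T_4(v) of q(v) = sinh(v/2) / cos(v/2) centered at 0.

v^3/12 + v/2

Invert the denominator's series and multiply.
q(0) = 0
q′(0) = 1/2
q′′(0) = 0
q′′′(0) = 1/2
q^(4)(0) = 0
The Taylor polynomial is Σ q^(k)(0)/k! · v^k.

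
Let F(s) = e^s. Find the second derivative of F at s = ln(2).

2

The coefficient of (s - ln(2))^2 in the expansion is 1, so F′′(ln(2)) = 2! * (1) = 2.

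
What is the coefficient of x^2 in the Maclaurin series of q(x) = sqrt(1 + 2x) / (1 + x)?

Write out both Maclaurin series and multiply, keeping only the needed powers.

-1/2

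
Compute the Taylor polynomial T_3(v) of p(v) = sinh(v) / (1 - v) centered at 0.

Multiply the two series term by term and collect like powers.

7*v^3/6 + v^2 + v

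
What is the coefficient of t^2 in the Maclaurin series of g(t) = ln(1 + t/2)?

-1/8

g(0) = 0
g′(0) = 1/2
g′′(0) = -1/4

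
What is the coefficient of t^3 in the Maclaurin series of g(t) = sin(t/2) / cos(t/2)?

Invert the denominator's series and multiply.
g(0) = 0
g′(0) = 1/2
g′′(0) = 0
g′′′(0) = 1/4
Dividing each by k! gives the coefficients c_0, ..., c_3.

1/24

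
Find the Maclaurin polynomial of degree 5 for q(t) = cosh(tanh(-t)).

Compose series: expand the inner function first, then feed it into the outer expansion.

-7*t^4/24 + t^2/2 + 1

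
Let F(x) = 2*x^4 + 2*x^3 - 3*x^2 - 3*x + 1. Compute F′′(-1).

6

Compute the successive derivatives at the expansion point and divide by k!.
The coefficient of (x + 1)^2 in the expansion is 3, so F′′(-1) = 2! * (3) = 6.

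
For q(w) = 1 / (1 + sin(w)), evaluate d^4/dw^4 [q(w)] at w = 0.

Write 1/(1+u) = 1 - u + u^2 - u^3 + ... and substitute the series for u.
The coefficient of w^4 in the expansion is 2/3, so q^(4)(0) = 4! * (2/3) = 16.

16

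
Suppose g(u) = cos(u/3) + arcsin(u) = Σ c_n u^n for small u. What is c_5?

3/40

Expand each term separately and add.
So c_5 = g^(5)(0)/5! = 3/40.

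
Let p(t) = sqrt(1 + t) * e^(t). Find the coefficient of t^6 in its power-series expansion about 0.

-89/46080

Write out both Maclaurin series and multiply, keeping only the needed powers.
[t^0] = 1;  [t^1] = 3/2;  [t^2] = 7/8;  [t^3] = 17/48;  [t^4] = 11/128;  [t^5] = 107/3840;  [t^6] = -89/46080.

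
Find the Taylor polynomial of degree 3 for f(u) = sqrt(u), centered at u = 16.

Compute the successive derivatives at the expansion point and divide by k!.

(u - 16)^3/16384 - (u - 16)^2/512 + (u - 16)/8 + 4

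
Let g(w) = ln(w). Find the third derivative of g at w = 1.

Use the known series and substitute for the argument.
The coefficient of (w - 1)^3 in the expansion is 1/3, so g′′′(1) = 3! * (1/3) = 2.

2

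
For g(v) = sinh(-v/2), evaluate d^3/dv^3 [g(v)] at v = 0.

From the series, [v^3] g = -1/48; multiply by 3! = 6 to get -1/8.

-1/8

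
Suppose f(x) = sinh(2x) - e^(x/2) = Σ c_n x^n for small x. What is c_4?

-1/384

Expand each term separately and add.
f(0) = -1
f′(0) = 3/2
f′′(0) = -1/4
f′′′(0) = 63/8
f^(4)(0) = -1/16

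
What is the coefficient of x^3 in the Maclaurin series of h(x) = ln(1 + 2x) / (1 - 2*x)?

Multiply the numerator's expansion by the denominator's geometric series.
h(0) = 0
h′(0) = 2
h′′(0) = 4
h′′′(0) = 40
So c_3 = h′′′(0)/3! = 20/3.

20/3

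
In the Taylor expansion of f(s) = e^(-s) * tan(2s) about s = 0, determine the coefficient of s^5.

Take the Cauchy product of the two expansions.
f(0) = 0
f′(0) = 2
f′′(0) = -4
f′′′(0) = 22
f^(4)(0) = -72
f^(5)(0) = 682
The Taylor polynomial is Σ f^(k)(0)/k! · s^k.

341/60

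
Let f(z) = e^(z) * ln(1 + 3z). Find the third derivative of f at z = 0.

Write out both Maclaurin series and multiply, keeping only the needed powers.
From the series, [z^3] f = 6; multiply by 3! = 6 to get 36.

36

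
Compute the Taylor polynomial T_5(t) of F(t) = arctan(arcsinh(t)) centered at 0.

Plug the Maclaurin series of the inner function into that of the outer and collect terms.

53*t^5/120 - t^3/2 + t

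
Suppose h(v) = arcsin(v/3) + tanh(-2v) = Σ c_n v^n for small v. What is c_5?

-13823/3240

Combine the two series term by term.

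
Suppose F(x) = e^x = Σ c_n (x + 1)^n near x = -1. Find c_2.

e^(-1)/2

[(x + 1)^0] = e^(-1);  [(x + 1)^1] = e^(-1);  [(x + 1)^2] = e^(-1)/2.
So c_2 = F′′(-1)/2! = e^(-1)/2.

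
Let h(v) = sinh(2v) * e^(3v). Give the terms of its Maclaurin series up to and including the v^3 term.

31*v^3/3 + 6*v^2 + 2*v

Multiply the two series term by term and collect like powers.
h(0) = 0
h′(0) = 2
h′′(0) = 12
h′′′(0) = 62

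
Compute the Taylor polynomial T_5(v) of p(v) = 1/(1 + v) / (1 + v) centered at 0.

-6*v^5 + 5*v^4 - 4*v^3 + 3*v^2 - 2*v + 1

Write out both Maclaurin series and multiply, keeping only the needed powers.
p(0) = 1
p′(0) = -2
p′′(0) = 6
p′′′(0) = -24
p^(4)(0) = 120
p^(5)(0) = -720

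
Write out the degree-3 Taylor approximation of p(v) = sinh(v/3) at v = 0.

p(0) = 0
p′(0) = 1/3
p′′(0) = 0
p′′′(0) = 1/27
Dividing each by k! gives the coefficients c_0, ..., c_3.

v^3/162 + v/3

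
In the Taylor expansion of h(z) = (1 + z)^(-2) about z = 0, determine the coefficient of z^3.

Use the known series and substitute for the argument.

-4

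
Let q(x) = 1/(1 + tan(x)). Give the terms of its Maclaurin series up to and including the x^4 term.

Plug the Maclaurin series of the inner function into that of the outer and collect terms.

5*x^4/3 - 4*x^3/3 + x^2 - x + 1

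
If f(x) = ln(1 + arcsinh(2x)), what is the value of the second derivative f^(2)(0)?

-4

Substitute the inner expansion into the outer series and collect powers.
The coefficient of x^2 in the expansion is -2, so f′′(0) = 2! * (-2) = -4.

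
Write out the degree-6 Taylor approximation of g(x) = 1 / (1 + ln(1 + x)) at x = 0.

3289*x^6/360 - 347*x^5/60 + 11*x^4/3 - 7*x^3/3 + 3*x^2/2 - x + 1

Use the geometric series for the reciprocal, then substitute.
[x^0] = 1;  [x^1] = -1;  [x^2] = 3/2;  [x^3] = -7/3;  [x^4] = 11/3;  [x^5] = -347/60;  [x^6] = 3289/360.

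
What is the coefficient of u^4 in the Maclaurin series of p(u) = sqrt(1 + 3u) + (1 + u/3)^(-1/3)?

-7967135/2519424

Combine the two series term by term.
p(0) = 2
p′(0) = 25/18
p′′(0) = -713/324
p′′′(0) = 58825/5832
p^(4)(0) = -7967135/104976
Then c_k = p^(k)(0)/k! gives each Taylor coefficient.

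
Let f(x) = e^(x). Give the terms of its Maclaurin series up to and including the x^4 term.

x^4/24 + x^3/6 + x^2/2 + x + 1

Apply the Taylor formula c_k = f^(k)(a)/k!.
f(0) = 1
f′(0) = 1
f′′(0) = 1
f′′′(0) = 1
f^(4)(0) = 1
Dividing each by k! gives the coefficients c_0, ..., c_4.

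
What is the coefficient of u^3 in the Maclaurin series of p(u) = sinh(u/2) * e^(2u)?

49/48

Multiply the two series term by term and collect like powers.
p(0) = 0
p′(0) = 1/2
p′′(0) = 2
p′′′(0) = 49/8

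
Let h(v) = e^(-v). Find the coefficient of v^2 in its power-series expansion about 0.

[v^0] = 1;  [v^1] = -1;  [v^2] = 1/2.

1/2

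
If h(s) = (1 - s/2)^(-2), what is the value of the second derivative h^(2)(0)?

Differentiate repeatedly and evaluate at the center.
The coefficient of s^2 in the expansion is 3/4, so h′′(0) = 2! * (3/4) = 3/2.

3/2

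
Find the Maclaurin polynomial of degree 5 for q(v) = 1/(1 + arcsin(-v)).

Compose series: expand the inner function first, then feed it into the outer expansion.
[v^0] = 1;  [v^1] = 1;  [v^2] = 1;  [v^3] = 7/6;  [v^4] = 4/3;  [v^5] = 63/40.

63*v^5/40 + 4*v^4/3 + 7*v^3/6 + v^2 + v + 1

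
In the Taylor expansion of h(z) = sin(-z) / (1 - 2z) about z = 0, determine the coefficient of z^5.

-1841/120

Take the Cauchy product of the two expansions.
h(0) = 0
h′(0) = -1
h′′(0) = -4
h′′′(0) = -23
h^(4)(0) = -184
h^(5)(0) = -1841
Then c_k = h^(k)(0)/k! gives each Taylor coefficient.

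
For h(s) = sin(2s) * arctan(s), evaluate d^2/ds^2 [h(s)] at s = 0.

Expand each factor separately, then convolve coefficients.
The coefficient of s^2 in the expansion is 2, so h′′(0) = 2! * (2) = 4.

4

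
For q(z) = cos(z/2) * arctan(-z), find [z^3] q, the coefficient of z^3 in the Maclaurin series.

11/24

Take the Cauchy product of the two expansions.
q(0) = 0
q′(0) = -1
q′′(0) = 0
q′′′(0) = 11/4
So c_3 = q′′′(0)/3! = 11/24.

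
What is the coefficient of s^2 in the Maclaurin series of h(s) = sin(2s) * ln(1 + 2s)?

Write out both Maclaurin series and multiply, keeping only the needed powers.
h(0) = 0
h′(0) = 0
h′′(0) = 8

4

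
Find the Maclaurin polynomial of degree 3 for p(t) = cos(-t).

1 - t^2/2

p(0) = 1
p′(0) = 0
p′′(0) = -1
p′′′(0) = 0
Then c_k = p^(k)(0)/k! gives each Taylor coefficient.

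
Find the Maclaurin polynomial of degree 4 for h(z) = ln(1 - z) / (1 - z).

-25*z^4/12 - 11*z^3/6 - 3*z^2/2 - z

Use 1/(1 - r) = Σ r^k on the denominator, then take the Cauchy product.
h(0) = 0
h′(0) = -1
h′′(0) = -3
h′′′(0) = -11
h^(4)(0) = -50
The Taylor polynomial is Σ h^(k)(0)/k! · z^k.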